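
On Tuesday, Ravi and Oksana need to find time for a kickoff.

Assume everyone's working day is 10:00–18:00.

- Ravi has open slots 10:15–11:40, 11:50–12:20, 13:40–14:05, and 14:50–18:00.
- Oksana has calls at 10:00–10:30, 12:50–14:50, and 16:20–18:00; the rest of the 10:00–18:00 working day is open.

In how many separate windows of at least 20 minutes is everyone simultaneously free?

Oksana free within 10:00–18:00: 10:30–12:50, 14:50–16:20.
Ravi ∩ Oksana: 10:30–11:40, 11:50–12:20, 14:50–16:20.
Windows ≥ 20 min: 10:30–11:40, 11:50–12:20, 14:50–16:20.
That's 3 windows.

3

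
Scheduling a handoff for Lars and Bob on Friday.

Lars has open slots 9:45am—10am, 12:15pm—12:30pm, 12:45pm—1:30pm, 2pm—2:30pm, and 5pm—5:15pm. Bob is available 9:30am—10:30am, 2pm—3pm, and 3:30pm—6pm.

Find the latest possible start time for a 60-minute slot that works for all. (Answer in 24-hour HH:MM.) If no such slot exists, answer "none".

none

Lars ∩ Bob: 09:45–10:00, 14:00–14:30, 17:00–17:15.
Windows ≥ 60 min: (none).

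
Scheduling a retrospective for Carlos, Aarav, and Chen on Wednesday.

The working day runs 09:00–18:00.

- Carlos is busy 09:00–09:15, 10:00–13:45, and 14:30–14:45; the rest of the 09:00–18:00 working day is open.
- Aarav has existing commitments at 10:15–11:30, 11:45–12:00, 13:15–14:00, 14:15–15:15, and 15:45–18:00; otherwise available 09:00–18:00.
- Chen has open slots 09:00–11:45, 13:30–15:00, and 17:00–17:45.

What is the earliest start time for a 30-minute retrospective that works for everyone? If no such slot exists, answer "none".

09:15

Carlos free within 09:00–18:00: 09:15–10:00, 13:45–14:30, 14:45–18:00.
Aarav free within 09:00–18:00: 09:00–10:15, 11:30–11:45, 12:00–13:15, 14:00–14:15, 15:15–15:45.
Carlos ∩ Aarav: 09:15–10:00, 14:00–14:15, 15:15–15:45.
Carlos ∩ Aarav ∩ Chen: 09:15–10:00, 14:00–14:15.
Windows ≥ 30 min: 09:15–10:00.
Earliest such window starts at 09:15.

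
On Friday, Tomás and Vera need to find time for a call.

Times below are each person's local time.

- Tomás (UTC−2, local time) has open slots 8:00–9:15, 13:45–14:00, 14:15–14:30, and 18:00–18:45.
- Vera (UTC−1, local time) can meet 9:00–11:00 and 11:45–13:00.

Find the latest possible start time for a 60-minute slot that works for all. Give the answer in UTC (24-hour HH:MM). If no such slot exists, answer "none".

Tomás → UTC: 10:00–11:15, 15:45–16:00, 16:15–16:30, 20:00–20:45.
Vera → UTC: 10:00–12:00, 12:45–14:00.
Tomás ∩ Vera: 10:00–11:15.
Windows ≥ 60 min: 10:00–11:15.
Latest start in the last window 10:00–11:15 is 11:15 − 60 min = 10:15.

10:15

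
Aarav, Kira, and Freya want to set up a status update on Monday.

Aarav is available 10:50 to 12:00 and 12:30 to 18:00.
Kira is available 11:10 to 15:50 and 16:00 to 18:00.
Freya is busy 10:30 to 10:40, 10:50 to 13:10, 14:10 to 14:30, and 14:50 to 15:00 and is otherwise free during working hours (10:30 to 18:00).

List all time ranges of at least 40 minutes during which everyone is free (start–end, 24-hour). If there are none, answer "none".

13:10–14:10, 15:00–15:50, 16:00–18:00

Freya free within 10:30–18:00: 10:40–10:50, 13:10–14:10, 14:30–14:50, 15:00–18:00.
Aarav ∩ Kira: 11:10–12:00, 12:30–15:50, 16:00–18:00.
Aarav ∩ Kira ∩ Freya: 13:10–14:10, 14:30–14:50, 15:00–15:50, 16:00–18:00.
Windows ≥ 40 min: 13:10–14:10, 15:00–15:50, 16:00–18:00.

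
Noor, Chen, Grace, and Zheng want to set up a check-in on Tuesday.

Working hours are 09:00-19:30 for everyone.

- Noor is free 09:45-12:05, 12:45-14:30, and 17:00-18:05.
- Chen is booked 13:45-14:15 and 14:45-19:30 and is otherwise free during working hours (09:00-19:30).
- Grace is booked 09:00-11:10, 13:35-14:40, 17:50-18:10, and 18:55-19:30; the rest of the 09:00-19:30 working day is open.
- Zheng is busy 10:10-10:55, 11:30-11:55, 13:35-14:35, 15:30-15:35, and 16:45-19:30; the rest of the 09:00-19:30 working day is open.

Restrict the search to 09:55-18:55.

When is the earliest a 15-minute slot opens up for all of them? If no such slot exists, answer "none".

11:10

Chen free within 09:00–19:30: 09:00–13:45, 14:15–14:45.
Grace free within 09:00–19:30: 11:10–13:35, 14:40–17:50, 18:10–18:55.
Zheng free within 09:00–19:30: 09:00–10:10, 10:55–11:30, 11:55–13:35, 14:35–15:30, 15:35–16:45.
Noor ∩ Chen: 09:45–12:05, 12:45–13:45, 14:15–14:30.
Noor ∩ Chen ∩ Grace: 11:10–12:05, 12:45–13:35.
Noor ∩ Chen ∩ Grace ∩ Zheng: 11:10–11:30, 11:55–12:05, 12:45–13:35.
Restricted to 09:55–18:55: 11:10–11:30, 11:55–12:05, 12:45–13:35.
Windows ≥ 15 min: 11:10–11:30, 12:45–13:35.
Earliest such window starts at 11:10.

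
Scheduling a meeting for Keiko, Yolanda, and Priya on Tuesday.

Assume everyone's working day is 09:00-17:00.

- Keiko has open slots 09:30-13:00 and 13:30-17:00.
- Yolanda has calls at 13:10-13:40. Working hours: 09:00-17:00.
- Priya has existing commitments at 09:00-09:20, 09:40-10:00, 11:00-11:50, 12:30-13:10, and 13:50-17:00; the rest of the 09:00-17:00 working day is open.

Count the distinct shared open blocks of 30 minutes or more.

Yolanda free within 09:00–17:00: 09:00–13:10, 13:40–17:00.
Priya free within 09:00–17:00: 09:20–09:40, 10:00–11:00, 11:50–12:30, 13:10–13:50.
Keiko ∩ Yolanda: 09:30–13:00, 13:40–17:00.
Keiko ∩ Yolanda ∩ Priya: 09:30–09:40, 10:00–11:00, 11:50–12:30, 13:40–13:50.
Windows ≥ 30 min: 10:00–11:00, 11:50–12:30.
That's 2 windows.

2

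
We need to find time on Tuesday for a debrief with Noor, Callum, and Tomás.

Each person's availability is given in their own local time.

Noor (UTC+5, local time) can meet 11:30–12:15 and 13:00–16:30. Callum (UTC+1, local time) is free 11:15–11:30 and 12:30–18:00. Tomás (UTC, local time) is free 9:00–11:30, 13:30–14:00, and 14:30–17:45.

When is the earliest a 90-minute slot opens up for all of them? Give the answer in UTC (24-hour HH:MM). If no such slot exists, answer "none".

none

Noor → UTC: 06:30–07:15, 08:00–11:30.
Callum → UTC: 10:15–10:30, 11:30–17:00.
Tomás → UTC: 09:00–11:30, 13:30–14:00, 14:30–17:45.
Noor ∩ Callum: 10:15–10:30.
Noor ∩ Callum ∩ Tomás: 10:15–10:30.
Windows ≥ 90 min: (none).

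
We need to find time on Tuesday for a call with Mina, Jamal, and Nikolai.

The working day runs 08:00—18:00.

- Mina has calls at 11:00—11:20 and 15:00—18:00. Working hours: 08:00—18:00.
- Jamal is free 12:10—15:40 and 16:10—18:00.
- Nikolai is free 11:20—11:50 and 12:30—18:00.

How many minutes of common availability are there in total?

Mina free within 08:00–18:00: 08:00–11:00, 11:20–15:00.
Mina ∩ Jamal: 12:10–15:00.
Mina ∩ Jamal ∩ Nikolai: 12:30–15:00.
Total common minutes: 150.

150 minutes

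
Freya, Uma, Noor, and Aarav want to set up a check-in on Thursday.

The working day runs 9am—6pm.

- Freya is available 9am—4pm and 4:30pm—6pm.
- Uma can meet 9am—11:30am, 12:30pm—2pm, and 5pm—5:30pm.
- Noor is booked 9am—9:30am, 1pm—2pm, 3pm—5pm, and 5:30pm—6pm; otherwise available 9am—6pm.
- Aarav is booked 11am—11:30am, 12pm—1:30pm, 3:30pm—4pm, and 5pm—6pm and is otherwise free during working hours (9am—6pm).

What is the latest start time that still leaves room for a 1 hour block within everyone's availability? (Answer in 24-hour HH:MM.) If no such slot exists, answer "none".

10:00

Noor free within 09:00–18:00: 09:30–13:00, 14:00–15:00, 17:00–17:30.
Aarav free within 09:00–18:00: 09:00–11:00, 11:30–12:00, 13:30–15:30, 16:00–17:00.
Freya ∩ Uma: 09:00–11:30, 12:30–14:00, 17:00–17:30.
Freya ∩ Uma ∩ Noor: 09:30–11:30, 12:30–13:00, 17:00–17:30.
Freya ∩ Uma ∩ Noor ∩ Aarav: 09:30–11:00.
Windows ≥ 60 min: 09:30–11:00.
Latest start in the last window 09:30–11:00 is 11:00 − 60 min = 10:00.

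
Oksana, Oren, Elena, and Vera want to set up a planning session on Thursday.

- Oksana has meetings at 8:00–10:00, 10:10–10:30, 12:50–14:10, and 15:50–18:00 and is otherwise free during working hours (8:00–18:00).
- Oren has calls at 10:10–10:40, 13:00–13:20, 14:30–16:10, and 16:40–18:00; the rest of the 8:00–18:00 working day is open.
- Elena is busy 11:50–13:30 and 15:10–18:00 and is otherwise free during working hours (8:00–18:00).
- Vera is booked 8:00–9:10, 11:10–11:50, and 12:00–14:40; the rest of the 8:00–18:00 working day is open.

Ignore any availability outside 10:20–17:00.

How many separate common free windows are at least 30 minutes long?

1

Oksana free within 08:00–18:00: 10:00–10:10, 10:30–12:50, 14:10–15:50.
Oren free within 08:00–18:00: 08:00–10:10, 10:40–13:00, 13:20–14:30, 16:10–16:40.
Elena free within 08:00–18:00: 08:00–11:50, 13:30–15:10.
Vera free within 08:00–18:00: 09:10–11:10, 11:50–12:00, 14:40–18:00.
Oksana ∩ Oren: 10:00–10:10, 10:40–12:50, 14:10–14:30.
Oksana ∩ Oren ∩ Elena: 10:00–10:10, 10:40–11:50, 14:10–14:30.
Oksana ∩ Oren ∩ Elena ∩ Vera: 10:00–10:10, 10:40–11:10.
Restricted to 10:20–17:00: 10:40–11:10.
Windows ≥ 30 min: 10:40–11:10.
That's 1 window.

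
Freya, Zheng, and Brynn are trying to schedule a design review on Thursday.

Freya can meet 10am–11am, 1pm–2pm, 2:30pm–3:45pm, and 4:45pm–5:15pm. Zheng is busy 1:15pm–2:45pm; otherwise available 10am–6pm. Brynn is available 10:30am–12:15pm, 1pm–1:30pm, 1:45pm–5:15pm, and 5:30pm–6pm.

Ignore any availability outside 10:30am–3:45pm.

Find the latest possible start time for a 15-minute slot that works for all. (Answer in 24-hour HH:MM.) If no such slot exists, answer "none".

15:30

Zheng free within 10:00–18:00: 10:00–13:15, 14:45–18:00.
Freya ∩ Zheng: 10:00–11:00, 13:00–13:15, 14:45–15:45, 16:45–17:15.
Freya ∩ Zheng ∩ Brynn: 10:30–11:00, 13:00–13:15, 14:45–15:45, 16:45–17:15.
Restricted to 10:30–15:45: 10:30–11:00, 13:00–13:15, 14:45–15:45.
Windows ≥ 15 min: 10:30–11:00, 13:00–13:15, 14:45–15:45.
Latest start in the last window 14:45–15:45 is 15:45 − 15 min = 15:30.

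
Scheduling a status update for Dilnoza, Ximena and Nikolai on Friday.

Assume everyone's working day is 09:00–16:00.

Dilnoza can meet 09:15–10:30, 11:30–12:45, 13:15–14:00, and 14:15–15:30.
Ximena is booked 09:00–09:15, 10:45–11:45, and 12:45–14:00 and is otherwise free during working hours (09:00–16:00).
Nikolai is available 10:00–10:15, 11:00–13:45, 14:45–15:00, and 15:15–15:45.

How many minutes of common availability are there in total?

105 minutes

Ximena free within 09:00–16:00: 09:15–10:45, 11:45–12:45, 14:00–16:00.
Dilnoza ∩ Ximena: 09:15–10:30, 11:45–12:45, 14:15–15:30.
Dilnoza ∩ Ximena ∩ Nikolai: 10:00–10:15, 11:45–12:45, 14:45–15:00, 15:15–15:30.
Total common minutes: 15 + 60 + 15 + 15 = 105.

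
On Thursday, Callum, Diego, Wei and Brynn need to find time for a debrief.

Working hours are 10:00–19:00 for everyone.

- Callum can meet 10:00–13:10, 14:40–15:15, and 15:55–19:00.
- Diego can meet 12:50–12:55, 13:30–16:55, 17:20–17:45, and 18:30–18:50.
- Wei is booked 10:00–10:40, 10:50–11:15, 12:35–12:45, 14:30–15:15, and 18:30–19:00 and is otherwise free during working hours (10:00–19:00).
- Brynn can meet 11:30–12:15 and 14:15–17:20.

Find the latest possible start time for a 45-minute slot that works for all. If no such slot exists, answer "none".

16:10

Wei free within 10:00–19:00: 10:40–10:50, 11:15–12:35, 12:45–14:30, 15:15–18:30.
Callum ∩ Diego: 12:50–12:55, 14:40–15:15, 15:55–16:55, 17:20–17:45, 18:30–18:50.
Callum ∩ Diego ∩ Wei: 12:50–12:55, 15:55–16:55, 17:20–17:45.
Callum ∩ Diego ∩ Wei ∩ Brynn: 15:55–16:55.
Windows ≥ 45 min: 15:55–16:55.
Latest start in the last window 15:55–16:55 is 16:55 − 45 min = 16:10.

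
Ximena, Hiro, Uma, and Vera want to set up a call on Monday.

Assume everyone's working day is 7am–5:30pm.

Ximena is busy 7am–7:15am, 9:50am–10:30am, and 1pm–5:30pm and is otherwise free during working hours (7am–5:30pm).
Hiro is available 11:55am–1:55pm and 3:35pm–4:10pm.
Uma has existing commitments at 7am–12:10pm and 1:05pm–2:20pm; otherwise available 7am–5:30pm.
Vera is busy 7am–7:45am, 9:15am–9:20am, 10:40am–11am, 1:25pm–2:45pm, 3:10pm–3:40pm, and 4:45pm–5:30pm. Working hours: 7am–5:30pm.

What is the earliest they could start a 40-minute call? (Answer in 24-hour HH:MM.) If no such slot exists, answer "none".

Ximena free within 07:00–17:30: 07:15–09:50, 10:30–13:00.
Uma free within 07:00–17:30: 12:10–13:05, 14:20–17:30.
Vera free within 07:00–17:30: 07:45–09:15, 09:20–10:40, 11:00–13:25, 14:45–15:10, 15:40–16:45.
Ximena ∩ Hiro: 11:55–13:00.
Ximena ∩ Hiro ∩ Uma: 12:10–13:00.
Ximena ∩ Hiro ∩ Uma ∩ Vera: 12:10–13:00.
Windows ≥ 40 min: 12:10–13:00.
Earliest such window starts at 12:10.

12:10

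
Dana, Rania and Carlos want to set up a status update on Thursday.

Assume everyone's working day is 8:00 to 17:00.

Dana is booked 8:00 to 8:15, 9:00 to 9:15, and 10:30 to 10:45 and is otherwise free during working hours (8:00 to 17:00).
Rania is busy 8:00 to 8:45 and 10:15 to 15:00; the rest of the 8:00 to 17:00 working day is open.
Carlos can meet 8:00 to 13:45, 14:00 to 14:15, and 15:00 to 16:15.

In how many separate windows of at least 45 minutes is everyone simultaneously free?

Dana free within 08:00–17:00: 08:15–09:00, 09:15–10:30, 10:45–17:00.
Rania free within 08:00–17:00: 08:45–10:15, 15:00–17:00.
Dana ∩ Rania: 08:45–09:00, 09:15–10:15, 15:00–17:00.
Dana ∩ Rania ∩ Carlos: 08:45–09:00, 09:15–10:15, 15:00–16:15.
Windows ≥ 45 min: 09:15–10:15, 15:00–16:15.
That's 2 windows.

2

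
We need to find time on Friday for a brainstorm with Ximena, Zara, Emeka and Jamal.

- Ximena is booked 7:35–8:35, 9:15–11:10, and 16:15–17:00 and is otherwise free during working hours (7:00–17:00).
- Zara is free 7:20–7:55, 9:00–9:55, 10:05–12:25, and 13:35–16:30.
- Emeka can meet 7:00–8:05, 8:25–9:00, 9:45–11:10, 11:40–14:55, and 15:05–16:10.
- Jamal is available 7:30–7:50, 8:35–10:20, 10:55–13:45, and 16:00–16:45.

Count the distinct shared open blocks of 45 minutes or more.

Ximena free within 07:00–17:00: 07:00–07:35, 08:35–09:15, 11:10–16:15.
Ximena ∩ Zara: 07:20–07:35, 09:00–09:15, 11:10–12:25, 13:35–16:15.
Ximena ∩ Zara ∩ Emeka: 07:20–07:35, 11:40–12:25, 13:35–14:55, 15:05–16:10.
Ximena ∩ Zara ∩ Emeka ∩ Jamal: 07:30–07:35, 11:40–12:25, 13:35–13:45, 16:00–16:10.
Windows ≥ 45 min: 11:40–12:25.
That's 1 window.

1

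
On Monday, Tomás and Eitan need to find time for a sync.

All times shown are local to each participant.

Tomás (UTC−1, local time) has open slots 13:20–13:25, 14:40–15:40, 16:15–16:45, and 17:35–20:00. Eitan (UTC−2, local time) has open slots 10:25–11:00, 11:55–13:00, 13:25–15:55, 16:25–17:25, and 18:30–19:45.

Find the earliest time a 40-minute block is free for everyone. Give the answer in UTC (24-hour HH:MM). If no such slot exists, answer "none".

15:40

Tomás → UTC: 14:20–14:25, 15:40–16:40, 17:15–17:45, 18:35–21:00.
Eitan → UTC: 12:25–13:00, 13:55–15:00, 15:25–17:55, 18:25–19:25, 20:30–21:45.
Tomás ∩ Eitan: 14:20–14:25, 15:40–16:40, 17:15–17:45, 18:35–19:25, 20:30–21:00.
Windows ≥ 40 min: 15:40–16:40, 18:35–19:25.
Earliest such window starts at 15:40.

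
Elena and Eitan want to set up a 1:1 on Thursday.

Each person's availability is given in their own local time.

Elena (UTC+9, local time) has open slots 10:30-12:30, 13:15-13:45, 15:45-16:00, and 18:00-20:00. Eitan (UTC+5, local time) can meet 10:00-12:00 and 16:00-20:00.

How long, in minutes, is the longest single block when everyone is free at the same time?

Elena → UTC: 01:30–03:30, 04:15–04:45, 06:45–07:00, 09:00–11:00.
Eitan → UTC: 05:00–07:00, 11:00–15:00.
Elena ∩ Eitan: 06:45–07:00.
Single common window of 15 minutes.

15 minutes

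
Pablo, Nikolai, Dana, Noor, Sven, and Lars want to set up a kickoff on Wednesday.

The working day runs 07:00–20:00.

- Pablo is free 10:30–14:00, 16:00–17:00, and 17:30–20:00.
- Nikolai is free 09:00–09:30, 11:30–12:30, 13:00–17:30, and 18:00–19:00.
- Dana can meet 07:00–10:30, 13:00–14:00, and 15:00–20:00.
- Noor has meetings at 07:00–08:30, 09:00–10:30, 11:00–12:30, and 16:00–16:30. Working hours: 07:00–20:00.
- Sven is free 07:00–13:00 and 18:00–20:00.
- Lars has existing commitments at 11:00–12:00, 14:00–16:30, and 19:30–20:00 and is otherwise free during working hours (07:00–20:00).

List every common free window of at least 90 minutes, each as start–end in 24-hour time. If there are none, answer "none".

Noor free within 07:00–20:00: 08:30–09:00, 10:30–11:00, 12:30–16:00, 16:30–20:00.
Lars free within 07:00–20:00: 07:00–11:00, 12:00–14:00, 16:30–19:30.
Pablo ∩ Nikolai: 11:30–12:30, 13:00–14:00, 16:00–17:00, 18:00–19:00.
Pablo ∩ Nikolai ∩ Dana: 13:00–14:00, 16:00–17:00, 18:00–19:00.
Pablo ∩ Nikolai ∩ Dana ∩ Noor: 13:00–14:00, 16:30–17:00, 18:00–19:00.
Pablo ∩ Nikolai ∩ Dana ∩ Noor ∩ Sven: 18:00–19:00.
Pablo ∩ Nikolai ∩ Dana ∩ Noor ∩ Sven ∩ Lars: 18:00–19:00.
Windows ≥ 90 min: (none).

none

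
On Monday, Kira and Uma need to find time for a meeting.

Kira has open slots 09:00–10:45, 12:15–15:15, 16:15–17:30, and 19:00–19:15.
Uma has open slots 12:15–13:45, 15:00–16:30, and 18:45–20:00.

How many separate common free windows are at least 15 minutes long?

4

Kira ∩ Uma: 12:15–13:45, 15:00–15:15, 16:15–16:30, 19:00–19:15.
Windows ≥ 15 min: 12:15–13:45, 15:00–15:15, 16:15–16:30, 19:00–19:15.
That's 4 windows.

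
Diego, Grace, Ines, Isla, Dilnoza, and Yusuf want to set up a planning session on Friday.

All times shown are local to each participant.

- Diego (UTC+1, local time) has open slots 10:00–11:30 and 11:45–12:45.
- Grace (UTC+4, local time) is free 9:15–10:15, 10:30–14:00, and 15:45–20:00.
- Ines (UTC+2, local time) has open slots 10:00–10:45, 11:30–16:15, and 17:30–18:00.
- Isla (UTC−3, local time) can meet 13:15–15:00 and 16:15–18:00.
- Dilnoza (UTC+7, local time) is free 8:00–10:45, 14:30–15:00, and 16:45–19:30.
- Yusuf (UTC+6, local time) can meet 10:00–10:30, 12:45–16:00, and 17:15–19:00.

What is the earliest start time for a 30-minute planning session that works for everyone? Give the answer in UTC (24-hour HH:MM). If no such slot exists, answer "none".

none

Diego → UTC: 09:00–10:30, 10:45–11:45.
Grace → UTC: 05:15–06:15, 06:30–10:00, 11:45–16:00.
Ines → UTC: 08:00–08:45, 09:30–14:15, 15:30–16:00.
Isla → UTC: 16:15–18:00, 19:15–21:00.
Dilnoza → UTC: 01:00–03:45, 07:30–08:00, 09:45–12:30.
Yusuf → UTC: 04:00–04:30, 06:45–10:00, 11:15–13:00.
Diego ∩ Grace: 09:00–10:00.
Diego ∩ Grace ∩ Ines: 09:30–10:00.
Diego ∩ Grace ∩ Ines ∩ Isla: (none).
Diego ∩ Grace ∩ Ines ∩ Isla ∩ Dilnoza: (none).
Diego ∩ Grace ∩ Ines ∩ Isla ∩ Dilnoza ∩ Yusuf: (none).
Windows ≥ 30 min: (none).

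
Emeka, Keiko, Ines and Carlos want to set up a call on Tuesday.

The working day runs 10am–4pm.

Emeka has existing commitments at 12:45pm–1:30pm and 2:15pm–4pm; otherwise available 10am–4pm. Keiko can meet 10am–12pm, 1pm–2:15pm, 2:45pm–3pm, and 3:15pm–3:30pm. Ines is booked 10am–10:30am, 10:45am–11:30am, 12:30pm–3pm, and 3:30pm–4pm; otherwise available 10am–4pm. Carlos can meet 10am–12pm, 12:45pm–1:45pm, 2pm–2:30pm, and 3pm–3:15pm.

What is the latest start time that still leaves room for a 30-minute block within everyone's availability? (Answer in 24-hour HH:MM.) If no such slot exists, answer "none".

11:30

Emeka free within 10:00–16:00: 10:00–12:45, 13:30–14:15.
Ines free within 10:00–16:00: 10:30–10:45, 11:30–12:30, 15:00–15:30.
Emeka ∩ Keiko: 10:00–12:00, 13:30–14:15.
Emeka ∩ Keiko ∩ Ines: 10:30–10:45, 11:30–12:00.
Emeka ∩ Keiko ∩ Ines ∩ Carlos: 10:30–10:45, 11:30–12:00.
Windows ≥ 30 min: 11:30–12:00.
Latest start in the last window 11:30–12:00 is 12:00 − 30 min = 11:30.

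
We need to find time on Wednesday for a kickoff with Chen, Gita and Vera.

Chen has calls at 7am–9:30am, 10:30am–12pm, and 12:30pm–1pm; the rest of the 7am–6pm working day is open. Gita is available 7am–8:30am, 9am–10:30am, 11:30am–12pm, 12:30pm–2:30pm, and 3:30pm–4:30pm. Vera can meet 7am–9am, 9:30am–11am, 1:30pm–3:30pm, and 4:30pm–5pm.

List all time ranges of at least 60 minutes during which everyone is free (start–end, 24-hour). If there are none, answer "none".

09:30–10:30, 13:30–14:30

Chen free within 07:00–18:00: 09:30–10:30, 12:00–12:30, 13:00–18:00.
Chen ∩ Gita: 09:30–10:30, 13:00–14:30, 15:30–16:30.
Chen ∩ Gita ∩ Vera: 09:30–10:30, 13:30–14:30.
Windows ≥ 60 min: 09:30–10:30, 13:30–14:30.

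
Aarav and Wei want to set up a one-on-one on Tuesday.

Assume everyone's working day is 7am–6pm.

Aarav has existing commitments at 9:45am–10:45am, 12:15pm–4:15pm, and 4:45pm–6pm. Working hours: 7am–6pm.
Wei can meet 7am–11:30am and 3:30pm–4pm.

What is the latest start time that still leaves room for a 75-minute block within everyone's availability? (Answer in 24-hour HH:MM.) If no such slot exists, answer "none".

08:30

Aarav free within 07:00–18:00: 07:00–09:45, 10:45–12:15, 16:15–16:45.
Aarav ∩ Wei: 07:00–09:45, 10:45–11:30.
Windows ≥ 75 min: 07:00–09:45.
Latest start in the last window 07:00–09:45 is 09:45 − 75 min = 08:30.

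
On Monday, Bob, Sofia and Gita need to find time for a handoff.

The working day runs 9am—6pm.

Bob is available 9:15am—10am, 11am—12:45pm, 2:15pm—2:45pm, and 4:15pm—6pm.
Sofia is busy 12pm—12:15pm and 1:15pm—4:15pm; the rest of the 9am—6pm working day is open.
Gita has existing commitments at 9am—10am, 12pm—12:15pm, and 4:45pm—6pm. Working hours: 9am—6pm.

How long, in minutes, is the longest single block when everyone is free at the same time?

60 minutes

Sofia free within 09:00–18:00: 09:00–12:00, 12:15–13:15, 16:15–18:00.
Gita free within 09:00–18:00: 10:00–12:00, 12:15–16:45.
Bob ∩ Sofia: 09:15–10:00, 11:00–12:00, 12:15–12:45, 16:15–18:00.
Bob ∩ Sofia ∩ Gita: 11:00–12:00, 12:15–12:45, 16:15–16:45.
Common window lengths: 60, 30, 30 min; longest is 60.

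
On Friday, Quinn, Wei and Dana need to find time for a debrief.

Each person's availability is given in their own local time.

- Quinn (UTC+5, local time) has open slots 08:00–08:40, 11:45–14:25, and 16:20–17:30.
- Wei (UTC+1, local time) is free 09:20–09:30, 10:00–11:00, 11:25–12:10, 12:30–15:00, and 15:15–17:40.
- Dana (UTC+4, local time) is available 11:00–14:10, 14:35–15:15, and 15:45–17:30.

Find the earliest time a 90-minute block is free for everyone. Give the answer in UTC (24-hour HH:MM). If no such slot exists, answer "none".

none

Quinn → UTC: 03:00–03:40, 06:45–09:25, 11:20–12:30.
Wei → UTC: 08:20–08:30, 09:00–10:00, 10:25–11:10, 11:30–14:00, 14:15–16:40.
Dana → UTC: 07:00–10:10, 10:35–11:15, 11:45–13:30.
Quinn ∩ Wei: 08:20–08:30, 09:00–09:25, 11:30–12:30.
Quinn ∩ Wei ∩ Dana: 08:20–08:30, 09:00–09:25, 11:45–12:30.
Windows ≥ 90 min: (none).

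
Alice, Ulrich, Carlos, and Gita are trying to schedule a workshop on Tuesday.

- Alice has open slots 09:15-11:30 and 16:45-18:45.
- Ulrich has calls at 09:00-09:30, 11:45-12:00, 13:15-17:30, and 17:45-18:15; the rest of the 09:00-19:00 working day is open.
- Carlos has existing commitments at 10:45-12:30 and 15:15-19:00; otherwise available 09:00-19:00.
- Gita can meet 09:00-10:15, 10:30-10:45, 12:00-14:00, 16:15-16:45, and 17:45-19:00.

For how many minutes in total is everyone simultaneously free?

Ulrich free within 09:00–19:00: 09:30–11:45, 12:00–13:15, 17:30–17:45, 18:15–19:00.
Carlos free within 09:00–19:00: 09:00–10:45, 12:30–15:15.
Alice ∩ Ulrich: 09:30–11:30, 17:30–17:45, 18:15–18:45.
Alice ∩ Ulrich ∩ Carlos: 09:30–10:45.
Alice ∩ Ulrich ∩ Carlos ∩ Gita: 09:30–10:15, 10:30–10:45.
Total common minutes: 45 + 15 = 60.

60 minutes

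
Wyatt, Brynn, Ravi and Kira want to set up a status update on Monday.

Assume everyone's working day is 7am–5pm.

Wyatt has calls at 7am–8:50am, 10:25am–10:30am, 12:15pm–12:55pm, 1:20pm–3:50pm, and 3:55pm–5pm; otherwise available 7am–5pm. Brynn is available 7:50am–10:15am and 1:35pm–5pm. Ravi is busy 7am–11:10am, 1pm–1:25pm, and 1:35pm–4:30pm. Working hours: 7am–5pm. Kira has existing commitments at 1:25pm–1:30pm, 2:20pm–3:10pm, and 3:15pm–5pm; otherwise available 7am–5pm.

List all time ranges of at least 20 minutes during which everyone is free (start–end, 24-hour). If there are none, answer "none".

Wyatt free within 07:00–17:00: 08:50–10:25, 10:30–12:15, 12:55–13:20, 15:50–15:55.
Ravi free within 07:00–17:00: 11:10–13:00, 13:25–13:35, 16:30–17:00.
Kira free within 07:00–17:00: 07:00–13:25, 13:30–14:20, 15:10–15:15.
Wyatt ∩ Brynn: 08:50–10:15, 15:50–15:55.
Wyatt ∩ Brynn ∩ Ravi: (none).
Wyatt ∩ Brynn ∩ Ravi ∩ Kira: (none).
Windows ≥ 20 min: (none).

none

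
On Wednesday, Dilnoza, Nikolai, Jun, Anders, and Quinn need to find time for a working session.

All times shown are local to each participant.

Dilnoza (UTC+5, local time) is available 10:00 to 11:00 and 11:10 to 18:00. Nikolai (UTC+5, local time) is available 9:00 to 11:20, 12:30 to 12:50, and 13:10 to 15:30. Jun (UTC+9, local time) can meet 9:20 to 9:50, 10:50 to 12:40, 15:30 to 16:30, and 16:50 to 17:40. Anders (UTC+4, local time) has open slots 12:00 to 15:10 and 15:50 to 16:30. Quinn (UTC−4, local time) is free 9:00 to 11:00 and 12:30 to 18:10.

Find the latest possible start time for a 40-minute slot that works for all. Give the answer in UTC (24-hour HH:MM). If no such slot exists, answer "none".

none

Dilnoza → UTC: 05:00–06:00, 06:10–13:00.
Nikolai → UTC: 04:00–06:20, 07:30–07:50, 08:10–10:30.
Jun → UTC: 00:20–00:50, 01:50–03:40, 06:30–07:30, 07:50–08:40.
Anders → UTC: 08:00–11:10, 11:50–12:30.
Quinn → UTC: 13:00–15:00, 16:30–22:10.
Dilnoza ∩ Nikolai: 05:00–06:00, 06:10–06:20, 07:30–07:50, 08:10–10:30.
Dilnoza ∩ Nikolai ∩ Jun: 08:10–08:40.
Dilnoza ∩ Nikolai ∩ Jun ∩ Anders: 08:10–08:40.
Dilnoza ∩ Nikolai ∩ Jun ∩ Anders ∩ Quinn: (none).
Windows ≥ 40 min: (none).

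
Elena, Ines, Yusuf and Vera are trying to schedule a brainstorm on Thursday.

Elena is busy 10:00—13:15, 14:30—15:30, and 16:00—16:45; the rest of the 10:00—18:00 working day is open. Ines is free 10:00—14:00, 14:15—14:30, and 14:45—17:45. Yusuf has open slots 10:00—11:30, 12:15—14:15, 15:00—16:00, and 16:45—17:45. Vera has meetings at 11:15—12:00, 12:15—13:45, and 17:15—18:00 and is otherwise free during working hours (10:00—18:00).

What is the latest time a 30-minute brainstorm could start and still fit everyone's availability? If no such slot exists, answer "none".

16:45

Elena free within 10:00–18:00: 13:15–14:30, 15:30–16:00, 16:45–18:00.
Vera free within 10:00–18:00: 10:00–11:15, 12:00–12:15, 13:45–17:15.
Elena ∩ Ines: 13:15–14:00, 14:15–14:30, 15:30–16:00, 16:45–17:45.
Elena ∩ Ines ∩ Yusuf: 13:15–14:00, 15:30–16:00, 16:45–17:45.
Elena ∩ Ines ∩ Yusuf ∩ Vera: 13:45–14:00, 15:30–16:00, 16:45–17:15.
Windows ≥ 30 min: 15:30–16:00, 16:45–17:15.
Latest start in the last window 16:45–17:15 is 17:15 − 30 min = 16:45.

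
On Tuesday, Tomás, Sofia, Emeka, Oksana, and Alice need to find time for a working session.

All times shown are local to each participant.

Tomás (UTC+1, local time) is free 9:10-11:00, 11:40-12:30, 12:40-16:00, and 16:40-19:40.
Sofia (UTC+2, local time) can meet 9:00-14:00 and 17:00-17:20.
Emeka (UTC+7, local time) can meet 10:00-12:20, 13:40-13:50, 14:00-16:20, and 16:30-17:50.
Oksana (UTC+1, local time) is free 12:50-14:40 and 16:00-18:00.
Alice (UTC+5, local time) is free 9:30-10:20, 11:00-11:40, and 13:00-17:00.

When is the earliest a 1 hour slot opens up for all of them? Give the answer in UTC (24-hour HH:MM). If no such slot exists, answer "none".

none

Tomás → UTC: 08:10–10:00, 10:40–11:30, 11:40–15:00, 15:40–18:40.
Sofia → UTC: 07:00–12:00, 15:00–15:20.
Emeka → UTC: 03:00–05:20, 06:40–06:50, 07:00–09:20, 09:30–10:50.
Oksana → UTC: 11:50–13:40, 15:00–17:00.
Alice → UTC: 04:30–05:20, 06:00–06:40, 08:00–12:00.
Tomás ∩ Sofia: 08:10–10:00, 10:40–11:30, 11:40–12:00.
Tomás ∩ Sofia ∩ Emeka: 08:10–09:20, 09:30–10:00, 10:40–10:50.
Tomás ∩ Sofia ∩ Emeka ∩ Oksana: (none).
Tomás ∩ Sofia ∩ Emeka ∩ Oksana ∩ Alice: (none).
Windows ≥ 60 min: (none).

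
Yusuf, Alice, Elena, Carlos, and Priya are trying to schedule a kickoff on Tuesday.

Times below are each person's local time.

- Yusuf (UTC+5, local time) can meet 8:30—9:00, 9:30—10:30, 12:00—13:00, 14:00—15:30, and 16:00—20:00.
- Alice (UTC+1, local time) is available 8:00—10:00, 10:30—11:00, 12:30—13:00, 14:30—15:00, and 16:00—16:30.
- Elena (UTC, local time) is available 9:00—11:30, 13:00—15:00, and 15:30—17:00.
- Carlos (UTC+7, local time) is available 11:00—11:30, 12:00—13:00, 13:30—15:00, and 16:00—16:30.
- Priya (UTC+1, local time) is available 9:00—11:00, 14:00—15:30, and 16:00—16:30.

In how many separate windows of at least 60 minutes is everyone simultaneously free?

0

Yusuf → UTC: 03:30–04:00, 04:30–05:30, 07:00–08:00, 09:00–10:30, 11:00–15:00.
Alice → UTC: 07:00–09:00, 09:30–10:00, 11:30–12:00, 13:30–14:00, 15:00–15:30.
Elena → UTC: 09:00–11:30, 13:00–15:00, 15:30–17:00.
Carlos → UTC: 04:00–04:30, 05:00–06:00, 06:30–08:00, 09:00–09:30.
Priya → UTC: 08:00–10:00, 13:00–14:30, 15:00–15:30.
Yusuf ∩ Alice: 07:00–08:00, 09:30–10:00, 11:30–12:00, 13:30–14:00.
Yusuf ∩ Alice ∩ Elena: 09:30–10:00, 13:30–14:00.
Yusuf ∩ Alice ∩ Elena ∩ Carlos: (none).
Yusuf ∩ Alice ∩ Elena ∩ Carlos ∩ Priya: (none).
Windows ≥ 60 min: (none).
That's 0 windows.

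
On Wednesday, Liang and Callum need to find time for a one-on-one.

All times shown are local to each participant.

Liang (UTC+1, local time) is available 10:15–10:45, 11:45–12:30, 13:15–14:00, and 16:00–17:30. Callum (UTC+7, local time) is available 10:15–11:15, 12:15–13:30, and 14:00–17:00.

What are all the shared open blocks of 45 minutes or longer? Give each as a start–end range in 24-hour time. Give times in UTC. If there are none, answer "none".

none

Liang → UTC: 09:15–09:45, 10:45–11:30, 12:15–13:00, 15:00–16:30.
Callum → UTC: 03:15–04:15, 05:15–06:30, 07:00–10:00.
Liang ∩ Callum: 09:15–09:45.
Windows ≥ 45 min: (none).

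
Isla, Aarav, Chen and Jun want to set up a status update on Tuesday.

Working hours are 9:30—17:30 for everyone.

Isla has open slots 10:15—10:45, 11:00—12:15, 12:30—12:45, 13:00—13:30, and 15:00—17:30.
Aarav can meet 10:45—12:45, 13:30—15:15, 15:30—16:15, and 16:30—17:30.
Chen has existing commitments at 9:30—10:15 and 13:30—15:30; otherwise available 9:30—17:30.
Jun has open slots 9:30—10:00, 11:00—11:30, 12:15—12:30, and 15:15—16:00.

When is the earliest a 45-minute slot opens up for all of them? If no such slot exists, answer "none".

Chen free within 09:30–17:30: 10:15–13:30, 15:30–17:30.
Isla ∩ Aarav: 11:00–12:15, 12:30–12:45, 15:00–15:15, 15:30–16:15, 16:30–17:30.
Isla ∩ Aarav ∩ Chen: 11:00–12:15, 12:30–12:45, 15:30–16:15, 16:30–17:30.
Isla ∩ Aarav ∩ Chen ∩ Jun: 11:00–11:30, 15:30–16:00.
Windows ≥ 45 min: (none).

none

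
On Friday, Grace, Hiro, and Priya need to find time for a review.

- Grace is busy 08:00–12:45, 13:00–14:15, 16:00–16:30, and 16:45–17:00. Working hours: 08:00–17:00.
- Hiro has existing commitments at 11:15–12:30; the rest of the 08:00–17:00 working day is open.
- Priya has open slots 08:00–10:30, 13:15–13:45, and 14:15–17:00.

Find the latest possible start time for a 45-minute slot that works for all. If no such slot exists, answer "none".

Grace free within 08:00–17:00: 12:45–13:00, 14:15–16:00, 16:30–16:45.
Hiro free within 08:00–17:00: 08:00–11:15, 12:30–17:00.
Grace ∩ Hiro: 12:45–13:00, 14:15–16:00, 16:30–16:45.
Grace ∩ Hiro ∩ Priya: 14:15–16:00, 16:30–16:45.
Windows ≥ 45 min: 14:15–16:00.
Latest start in the last window 14:15–16:00 is 16:00 − 45 min = 15:15.

15:15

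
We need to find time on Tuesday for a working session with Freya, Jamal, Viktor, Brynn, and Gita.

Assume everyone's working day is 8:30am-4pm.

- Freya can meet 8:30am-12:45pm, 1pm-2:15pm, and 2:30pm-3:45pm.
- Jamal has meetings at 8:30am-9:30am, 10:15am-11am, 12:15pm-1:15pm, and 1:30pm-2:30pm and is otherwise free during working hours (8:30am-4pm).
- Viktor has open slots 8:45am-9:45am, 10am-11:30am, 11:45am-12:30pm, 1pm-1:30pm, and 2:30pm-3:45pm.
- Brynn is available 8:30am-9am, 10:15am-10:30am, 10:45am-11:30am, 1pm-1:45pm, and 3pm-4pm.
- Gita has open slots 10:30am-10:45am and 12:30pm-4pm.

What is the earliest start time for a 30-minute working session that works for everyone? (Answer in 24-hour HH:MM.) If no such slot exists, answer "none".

15:00

Jamal free within 08:30–16:00: 09:30–10:15, 11:00–12:15, 13:15–13:30, 14:30–16:00.
Freya ∩ Jamal: 09:30–10:15, 11:00–12:15, 13:15–13:30, 14:30–15:45.
Freya ∩ Jamal ∩ Viktor: 09:30–09:45, 10:00–10:15, 11:00–11:30, 11:45–12:15, 13:15–13:30, 14:30–15:45.
Freya ∩ Jamal ∩ Viktor ∩ Brynn: 11:00–11:30, 13:15–13:30, 15:00–15:45.
Freya ∩ Jamal ∩ Viktor ∩ Brynn ∩ Gita: 13:15–13:30, 15:00–15:45.
Windows ≥ 30 min: 15:00–15:45.
Earliest such window starts at 15:00.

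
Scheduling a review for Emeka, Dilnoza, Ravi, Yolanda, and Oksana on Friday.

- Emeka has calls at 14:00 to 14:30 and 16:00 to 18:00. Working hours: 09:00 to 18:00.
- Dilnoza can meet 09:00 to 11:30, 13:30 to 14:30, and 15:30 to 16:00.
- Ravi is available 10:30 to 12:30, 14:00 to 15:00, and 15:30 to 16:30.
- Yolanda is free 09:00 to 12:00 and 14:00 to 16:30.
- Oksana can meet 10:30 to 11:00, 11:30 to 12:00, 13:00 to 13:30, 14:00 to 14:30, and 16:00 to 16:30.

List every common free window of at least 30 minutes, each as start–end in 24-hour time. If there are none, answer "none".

10:30–11:00

Emeka free within 09:00–18:00: 09:00–14:00, 14:30–16:00.
Emeka ∩ Dilnoza: 09:00–11:30, 13:30–14:00, 15:30–16:00.
Emeka ∩ Dilnoza ∩ Ravi: 10:30–11:30, 15:30–16:00.
Emeka ∩ Dilnoza ∩ Ravi ∩ Yolanda: 10:30–11:30, 15:30–16:00.
Emeka ∩ Dilnoza ∩ Ravi ∩ Yolanda ∩ Oksana: 10:30–11:00.
Windows ≥ 30 min: 10:30–11:00.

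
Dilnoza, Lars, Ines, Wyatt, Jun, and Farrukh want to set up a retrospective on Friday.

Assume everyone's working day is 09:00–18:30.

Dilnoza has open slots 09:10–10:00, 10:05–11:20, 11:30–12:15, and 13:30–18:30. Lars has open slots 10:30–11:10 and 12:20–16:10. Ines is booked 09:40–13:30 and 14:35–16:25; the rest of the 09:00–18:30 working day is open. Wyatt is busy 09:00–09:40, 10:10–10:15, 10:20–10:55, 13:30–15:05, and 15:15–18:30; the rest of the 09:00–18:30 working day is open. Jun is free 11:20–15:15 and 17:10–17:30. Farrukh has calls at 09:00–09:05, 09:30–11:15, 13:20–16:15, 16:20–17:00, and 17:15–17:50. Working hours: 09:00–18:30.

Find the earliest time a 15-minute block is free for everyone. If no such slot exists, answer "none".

none

Ines free within 09:00–18:30: 09:00–09:40, 13:30–14:35, 16:25–18:30.
Wyatt free within 09:00–18:30: 09:40–10:10, 10:15–10:20, 10:55–13:30, 15:05–15:15.
Farrukh free within 09:00–18:30: 09:05–09:30, 11:15–13:20, 16:15–16:20, 17:00–17:15, 17:50–18:30.
Dilnoza ∩ Lars: 10:30–11:10, 13:30–16:10.
Dilnoza ∩ Lars ∩ Ines: 13:30–14:35.
Dilnoza ∩ Lars ∩ Ines ∩ Wyatt: (none).
Dilnoza ∩ Lars ∩ Ines ∩ Wyatt ∩ Jun: (none).
Dilnoza ∩ Lars ∩ Ines ∩ Wyatt ∩ Jun ∩ Farrukh: (none).
Windows ≥ 15 min: (none).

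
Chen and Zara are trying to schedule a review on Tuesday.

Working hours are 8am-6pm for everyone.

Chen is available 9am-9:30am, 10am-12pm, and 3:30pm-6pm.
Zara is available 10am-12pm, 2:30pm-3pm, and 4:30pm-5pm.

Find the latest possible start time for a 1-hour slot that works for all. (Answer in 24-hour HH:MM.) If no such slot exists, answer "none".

11:00

Chen ∩ Zara: 10:00–12:00, 16:30–17:00.
Windows ≥ 60 min: 10:00–12:00.
Latest start in the last window 10:00–12:00 is 12:00 − 60 min = 11:00.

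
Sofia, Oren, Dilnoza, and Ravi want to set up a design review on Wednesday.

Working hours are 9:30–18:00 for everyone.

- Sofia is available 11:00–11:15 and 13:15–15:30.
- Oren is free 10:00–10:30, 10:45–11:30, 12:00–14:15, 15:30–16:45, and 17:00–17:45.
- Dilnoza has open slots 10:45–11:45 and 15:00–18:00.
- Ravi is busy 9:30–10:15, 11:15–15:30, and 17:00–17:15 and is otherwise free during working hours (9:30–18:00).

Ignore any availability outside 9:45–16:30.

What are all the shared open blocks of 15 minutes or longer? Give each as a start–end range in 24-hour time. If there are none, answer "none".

Ravi free within 09:30–18:00: 10:15–11:15, 15:30–17:00, 17:15–18:00.
Sofia ∩ Oren: 11:00–11:15, 13:15–14:15.
Sofia ∩ Oren ∩ Dilnoza: 11:00–11:15.
Sofia ∩ Oren ∩ Dilnoza ∩ Ravi: 11:00–11:15.
Restricted to 09:45–16:30: 11:00–11:15.
Windows ≥ 15 min: 11:00–11:15.

11:00–11:15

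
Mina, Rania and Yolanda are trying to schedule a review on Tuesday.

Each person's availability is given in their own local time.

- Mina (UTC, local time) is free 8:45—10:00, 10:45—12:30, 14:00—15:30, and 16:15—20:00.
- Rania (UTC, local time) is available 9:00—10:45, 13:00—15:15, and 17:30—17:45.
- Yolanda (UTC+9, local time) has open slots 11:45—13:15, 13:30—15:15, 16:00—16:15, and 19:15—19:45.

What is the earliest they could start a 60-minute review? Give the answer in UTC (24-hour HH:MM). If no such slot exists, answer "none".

none

Mina → UTC: 08:45–10:00, 10:45–12:30, 14:00–15:30, 16:15–20:00.
Rania → UTC: 09:00–10:45, 13:00–15:15, 17:30–17:45.
Yolanda → UTC: 02:45–04:15, 04:30–06:15, 07:00–07:15, 10:15–10:45.
Mina ∩ Rania: 09:00–10:00, 14:00–15:15, 17:30–17:45.
Mina ∩ Rania ∩ Yolanda: (none).
Windows ≥ 60 min: (none).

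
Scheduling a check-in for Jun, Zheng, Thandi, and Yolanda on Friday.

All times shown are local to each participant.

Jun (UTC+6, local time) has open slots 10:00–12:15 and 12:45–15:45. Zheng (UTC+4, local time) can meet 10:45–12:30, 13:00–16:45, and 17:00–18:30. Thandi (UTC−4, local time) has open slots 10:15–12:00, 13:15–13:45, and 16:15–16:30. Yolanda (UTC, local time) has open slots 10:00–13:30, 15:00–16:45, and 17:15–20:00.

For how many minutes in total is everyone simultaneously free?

Jun → UTC: 04:00–06:15, 06:45–09:45.
Zheng → UTC: 06:45–08:30, 09:00–12:45, 13:00–14:30.
Thandi → UTC: 14:15–16:00, 17:15–17:45, 20:15–20:30.
Yolanda → UTC: 10:00–13:30, 15:00–16:45, 17:15–20:00.
Jun ∩ Zheng: 06:45–08:30, 09:00–09:45.
Jun ∩ Zheng ∩ Thandi: (none).
Jun ∩ Zheng ∩ Thandi ∩ Yolanda: (none).
Total common minutes: 0.

0 minutes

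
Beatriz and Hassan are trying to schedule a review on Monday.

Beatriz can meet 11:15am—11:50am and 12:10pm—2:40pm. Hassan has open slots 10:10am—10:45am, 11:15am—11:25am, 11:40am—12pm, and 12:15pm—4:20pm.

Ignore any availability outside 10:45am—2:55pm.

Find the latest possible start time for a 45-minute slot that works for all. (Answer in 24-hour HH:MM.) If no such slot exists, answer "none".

Beatriz ∩ Hassan: 11:15–11:25, 11:40–11:50, 12:15–14:40.
Restricted to 10:45–14:55: 11:15–11:25, 11:40–11:50, 12:15–14:40.
Windows ≥ 45 min: 12:15–14:40.
Latest start in the last window 12:15–14:40 is 14:40 − 45 min = 13:55.

13:55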